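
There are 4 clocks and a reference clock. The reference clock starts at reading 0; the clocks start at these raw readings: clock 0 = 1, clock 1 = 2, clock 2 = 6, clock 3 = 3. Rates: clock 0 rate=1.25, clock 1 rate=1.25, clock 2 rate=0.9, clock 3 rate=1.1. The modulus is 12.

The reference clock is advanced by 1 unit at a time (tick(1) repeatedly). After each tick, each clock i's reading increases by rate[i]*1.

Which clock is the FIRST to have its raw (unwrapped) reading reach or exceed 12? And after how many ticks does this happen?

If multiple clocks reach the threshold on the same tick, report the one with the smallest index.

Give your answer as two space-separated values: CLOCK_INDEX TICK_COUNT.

Answer: 2 7

Derivation:
clock 0: start=1, rate=1.25, needs 12-1 = 11; ticks = ceil(11/1.25) = ceil(8.8000) = 9; reading at tick 9 = 1 + 1.25*9 = 12.2500
clock 1: start=2, rate=1.25, needs 12-2 = 10; ticks = ceil(10/1.25) = ceil(8.0000) = 8; reading at tick 8 = 2 + 1.25*8 = 12.0000
clock 2: start=6, rate=0.9, needs 12-6 = 6; ticks = ceil(6/0.9) = ceil(6.6667) = 7; reading at tick 7 = 6 + 0.9*7 = 12.3000
clock 3: start=3, rate=1.1, needs 12-3 = 9; ticks = ceil(9/1.1) = ceil(8.1818) = 9; reading at tick 9 = 3 + 1.1*9 = 12.9000
Minimum tick count = 7; winners = [2]; smallest index = 2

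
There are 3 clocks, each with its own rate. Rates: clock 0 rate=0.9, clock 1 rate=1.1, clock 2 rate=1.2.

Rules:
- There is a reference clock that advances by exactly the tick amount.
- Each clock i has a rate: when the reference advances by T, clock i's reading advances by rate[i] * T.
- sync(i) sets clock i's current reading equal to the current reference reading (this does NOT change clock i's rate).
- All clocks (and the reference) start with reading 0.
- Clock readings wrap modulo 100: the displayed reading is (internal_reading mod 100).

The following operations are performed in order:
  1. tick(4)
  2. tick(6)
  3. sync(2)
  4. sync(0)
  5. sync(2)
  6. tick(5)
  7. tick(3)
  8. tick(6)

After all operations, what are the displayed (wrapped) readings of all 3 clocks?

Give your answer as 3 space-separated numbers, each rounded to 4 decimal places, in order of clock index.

After op 1 tick(4): ref=4.0000 raw=[3.6000 4.4000 4.8000]
After op 2 tick(6): ref=10.0000 raw=[9.0000 11.0000 12.0000]
After op 3 sync(2): ref=10.0000 raw=[9.0000 11.0000 10.0000]
After op 4 sync(0): ref=10.0000 raw=[10.0000 11.0000 10.0000]
After op 5 sync(2): ref=10.0000 raw=[10.0000 11.0000 10.0000]
After op 6 tick(5): ref=15.0000 raw=[14.5000 16.5000 16.0000]
After op 7 tick(3): ref=18.0000 raw=[17.2000 19.8000 19.6000]
After op 8 tick(6): ref=24.0000 raw=[22.6000 26.4000 26.8000]
Wrap final raw readings (mod 100): 22.6000 mod 100 = 22.6000; 26.4000 mod 100 = 26.4000; 26.8000 mod 100 = 26.8000

Answer: 22.6000 26.4000 26.8000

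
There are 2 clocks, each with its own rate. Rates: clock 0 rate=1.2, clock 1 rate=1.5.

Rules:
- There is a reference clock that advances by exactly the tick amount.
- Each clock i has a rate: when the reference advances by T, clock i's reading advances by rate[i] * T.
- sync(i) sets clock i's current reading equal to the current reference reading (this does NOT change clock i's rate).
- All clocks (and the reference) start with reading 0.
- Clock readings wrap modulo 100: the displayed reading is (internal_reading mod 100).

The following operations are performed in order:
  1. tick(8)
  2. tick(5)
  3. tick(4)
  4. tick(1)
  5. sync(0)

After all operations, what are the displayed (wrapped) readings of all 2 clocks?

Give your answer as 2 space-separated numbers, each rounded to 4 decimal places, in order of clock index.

After op 1 tick(8): ref=8.0000 raw=[9.6000 12.0000]
After op 2 tick(5): ref=13.0000 raw=[15.6000 19.5000]
After op 3 tick(4): ref=17.0000 raw=[20.4000 25.5000]
After op 4 tick(1): ref=18.0000 raw=[21.6000 27.0000]
After op 5 sync(0): ref=18.0000 raw=[18.0000 27.0000]
Wrap final raw readings (mod 100): 18.0000 mod 100 = 18.0000; 27.0000 mod 100 = 27.0000

Answer: 18.0000 27.0000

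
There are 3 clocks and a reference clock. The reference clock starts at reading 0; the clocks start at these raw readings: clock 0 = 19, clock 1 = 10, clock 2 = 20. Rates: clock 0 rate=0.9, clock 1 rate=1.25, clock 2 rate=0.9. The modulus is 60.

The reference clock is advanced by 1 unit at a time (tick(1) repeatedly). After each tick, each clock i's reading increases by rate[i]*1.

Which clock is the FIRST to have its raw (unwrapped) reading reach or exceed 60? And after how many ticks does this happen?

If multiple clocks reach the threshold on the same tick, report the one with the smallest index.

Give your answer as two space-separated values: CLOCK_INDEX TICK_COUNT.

Answer: 1 40

Derivation:
clock 0: start=19, rate=0.9, needs 60-19 = 41; ticks = ceil(41/0.9) = ceil(45.5556) = 46; reading at tick 46 = 19 + 0.9*46 = 60.4000
clock 1: start=10, rate=1.25, needs 60-10 = 50; ticks = ceil(50/1.25) = ceil(40.0000) = 40; reading at tick 40 = 10 + 1.25*40 = 60.0000
clock 2: start=20, rate=0.9, needs 60-20 = 40; ticks = ceil(40/0.9) = ceil(44.4444) = 45; reading at tick 45 = 20 + 0.9*45 = 60.5000
Minimum tick count = 40; winners = [1]; smallest index = 1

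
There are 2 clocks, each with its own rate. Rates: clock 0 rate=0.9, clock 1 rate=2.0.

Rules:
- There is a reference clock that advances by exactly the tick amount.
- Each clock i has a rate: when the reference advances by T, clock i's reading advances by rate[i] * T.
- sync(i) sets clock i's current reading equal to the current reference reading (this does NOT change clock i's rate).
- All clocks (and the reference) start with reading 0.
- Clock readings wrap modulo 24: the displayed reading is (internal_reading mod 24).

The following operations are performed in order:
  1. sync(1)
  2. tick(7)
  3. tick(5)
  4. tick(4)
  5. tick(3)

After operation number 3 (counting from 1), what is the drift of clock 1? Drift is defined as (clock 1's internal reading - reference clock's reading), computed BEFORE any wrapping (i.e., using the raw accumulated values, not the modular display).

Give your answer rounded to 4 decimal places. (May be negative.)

Answer: 12.0000

Derivation:
After op 1 sync(1): ref=0.0000 raw=[0.0000 0.0000]
After op 2 tick(7): ref=7.0000 raw=[6.3000 14.0000]
After op 3 tick(5): ref=12.0000 raw=[10.8000 24.0000]
Drift of clock 1 after op 3: 24.0000 - 12.0000 = 12.0000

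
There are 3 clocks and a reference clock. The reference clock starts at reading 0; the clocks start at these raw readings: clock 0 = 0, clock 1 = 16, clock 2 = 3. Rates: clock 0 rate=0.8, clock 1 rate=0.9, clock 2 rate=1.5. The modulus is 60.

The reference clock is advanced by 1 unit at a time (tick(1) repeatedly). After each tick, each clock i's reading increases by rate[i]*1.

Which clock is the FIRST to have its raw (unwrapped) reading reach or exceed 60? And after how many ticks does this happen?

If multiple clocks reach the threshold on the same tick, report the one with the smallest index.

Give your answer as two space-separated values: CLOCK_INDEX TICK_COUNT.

clock 0: start=0, rate=0.8, needs 60-0 = 60; ticks = ceil(60/0.8) = ceil(75.0000) = 75; reading at tick 75 = 0 + 0.8*75 = 60.0000
clock 1: start=16, rate=0.9, needs 60-16 = 44; ticks = ceil(44/0.9) = ceil(48.8889) = 49; reading at tick 49 = 16 + 0.9*49 = 60.1000
clock 2: start=3, rate=1.5, needs 60-3 = 57; ticks = ceil(57/1.5) = ceil(38.0000) = 38; reading at tick 38 = 3 + 1.5*38 = 60.0000
Minimum tick count = 38; winners = [2]; smallest index = 2

Answer: 2 38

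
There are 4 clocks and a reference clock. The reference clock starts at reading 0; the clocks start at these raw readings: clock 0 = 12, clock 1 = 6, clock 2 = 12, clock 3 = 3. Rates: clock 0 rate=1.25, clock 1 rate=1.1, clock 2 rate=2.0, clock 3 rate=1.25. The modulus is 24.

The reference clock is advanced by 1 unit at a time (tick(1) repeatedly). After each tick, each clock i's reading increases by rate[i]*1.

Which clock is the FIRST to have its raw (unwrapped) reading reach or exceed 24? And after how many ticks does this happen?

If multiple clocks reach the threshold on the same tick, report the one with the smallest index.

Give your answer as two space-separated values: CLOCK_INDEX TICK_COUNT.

clock 0: start=12, rate=1.25, needs 24-12 = 12; ticks = ceil(12/1.25) = ceil(9.6000) = 10; reading at tick 10 = 12 + 1.25*10 = 24.5000
clock 1: start=6, rate=1.1, needs 24-6 = 18; ticks = ceil(18/1.1) = ceil(16.3636) = 17; reading at tick 17 = 6 + 1.1*17 = 24.7000
clock 2: start=12, rate=2.0, needs 24-12 = 12; ticks = ceil(12/2.0) = ceil(6.0000) = 6; reading at tick 6 = 12 + 2.0*6 = 24.0000
clock 3: start=3, rate=1.25, needs 24-3 = 21; ticks = ceil(21/1.25) = ceil(16.8000) = 17; reading at tick 17 = 3 + 1.25*17 = 24.2500
Minimum tick count = 6; winners = [2]; smallest index = 2

Answer: 2 6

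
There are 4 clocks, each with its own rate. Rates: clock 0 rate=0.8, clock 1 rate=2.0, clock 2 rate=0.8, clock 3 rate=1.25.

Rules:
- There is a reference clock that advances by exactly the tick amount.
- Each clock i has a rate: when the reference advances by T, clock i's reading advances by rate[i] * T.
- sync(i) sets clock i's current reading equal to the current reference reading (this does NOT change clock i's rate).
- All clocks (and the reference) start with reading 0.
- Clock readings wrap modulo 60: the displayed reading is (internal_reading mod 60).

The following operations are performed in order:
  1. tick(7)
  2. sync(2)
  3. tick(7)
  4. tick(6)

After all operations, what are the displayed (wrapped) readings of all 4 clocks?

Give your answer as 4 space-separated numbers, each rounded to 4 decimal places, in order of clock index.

Answer: 16.0000 40.0000 17.4000 25.0000

Derivation:
After op 1 tick(7): ref=7.0000 raw=[5.6000 14.0000 5.6000 8.7500]
After op 2 sync(2): ref=7.0000 raw=[5.6000 14.0000 7.0000 8.7500]
After op 3 tick(7): ref=14.0000 raw=[11.2000 28.0000 12.6000 17.5000]
After op 4 tick(6): ref=20.0000 raw=[16.0000 40.0000 17.4000 25.0000]
Wrap final raw readings (mod 60): 16.0000 mod 60 = 16.0000; 40.0000 mod 60 = 40.0000; 17.4000 mod 60 = 17.4000; 25.0000 mod 60 = 25.0000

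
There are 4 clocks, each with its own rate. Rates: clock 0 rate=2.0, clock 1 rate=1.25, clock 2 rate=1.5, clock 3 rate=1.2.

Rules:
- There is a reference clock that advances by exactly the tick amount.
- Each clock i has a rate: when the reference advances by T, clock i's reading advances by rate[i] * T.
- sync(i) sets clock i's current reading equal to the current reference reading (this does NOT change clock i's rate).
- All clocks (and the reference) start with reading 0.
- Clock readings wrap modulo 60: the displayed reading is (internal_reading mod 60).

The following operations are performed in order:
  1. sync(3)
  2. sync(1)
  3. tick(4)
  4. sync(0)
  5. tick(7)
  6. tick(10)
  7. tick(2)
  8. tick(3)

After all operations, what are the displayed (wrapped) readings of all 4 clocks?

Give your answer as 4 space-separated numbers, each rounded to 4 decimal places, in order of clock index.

After op 1 sync(3): ref=0.0000 raw=[0.0000 0.0000 0.0000 0.0000]
After op 2 sync(1): ref=0.0000 raw=[0.0000 0.0000 0.0000 0.0000]
After op 3 tick(4): ref=4.0000 raw=[8.0000 5.0000 6.0000 4.8000]
After op 4 sync(0): ref=4.0000 raw=[4.0000 5.0000 6.0000 4.8000]
After op 5 tick(7): ref=11.0000 raw=[18.0000 13.7500 16.5000 13.2000]
After op 6 tick(10): ref=21.0000 raw=[38.0000 26.2500 31.5000 25.2000]
After op 7 tick(2): ref=23.0000 raw=[42.0000 28.7500 34.5000 27.6000]
After op 8 tick(3): ref=26.0000 raw=[48.0000 32.5000 39.0000 31.2000]
Wrap final raw readings (mod 60): 48.0000 mod 60 = 48.0000; 32.5000 mod 60 = 32.5000; 39.0000 mod 60 = 39.0000; 31.2000 mod 60 = 31.2000

Answer: 48.0000 32.5000 39.0000 31.2000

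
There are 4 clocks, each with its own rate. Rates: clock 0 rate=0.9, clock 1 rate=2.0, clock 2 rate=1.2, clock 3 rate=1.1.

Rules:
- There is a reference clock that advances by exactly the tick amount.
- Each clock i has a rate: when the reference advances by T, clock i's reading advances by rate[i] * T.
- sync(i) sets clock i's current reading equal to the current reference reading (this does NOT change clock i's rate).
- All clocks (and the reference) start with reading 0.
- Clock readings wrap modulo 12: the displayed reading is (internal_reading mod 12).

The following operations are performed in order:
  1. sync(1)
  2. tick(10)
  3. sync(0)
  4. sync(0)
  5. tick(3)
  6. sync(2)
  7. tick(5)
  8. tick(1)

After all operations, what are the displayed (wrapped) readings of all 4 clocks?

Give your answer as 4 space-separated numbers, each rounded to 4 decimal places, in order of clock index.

After op 1 sync(1): ref=0.0000 raw=[0.0000 0.0000 0.0000 0.0000]
After op 2 tick(10): ref=10.0000 raw=[9.0000 20.0000 12.0000 11.0000]
After op 3 sync(0): ref=10.0000 raw=[10.0000 20.0000 12.0000 11.0000]
After op 4 sync(0): ref=10.0000 raw=[10.0000 20.0000 12.0000 11.0000]
After op 5 tick(3): ref=13.0000 raw=[12.7000 26.0000 15.6000 14.3000]
After op 6 sync(2): ref=13.0000 raw=[12.7000 26.0000 13.0000 14.3000]
After op 7 tick(5): ref=18.0000 raw=[17.2000 36.0000 19.0000 19.8000]
After op 8 tick(1): ref=19.0000 raw=[18.1000 38.0000 20.2000 20.9000]
Wrap final raw readings (mod 12): 18.1000 mod 12 = 6.1000; 38.0000 mod 12 = 2.0000; 20.2000 mod 12 = 8.2000; 20.9000 mod 12 = 8.9000

Answer: 6.1000 2.0000 8.2000 8.9000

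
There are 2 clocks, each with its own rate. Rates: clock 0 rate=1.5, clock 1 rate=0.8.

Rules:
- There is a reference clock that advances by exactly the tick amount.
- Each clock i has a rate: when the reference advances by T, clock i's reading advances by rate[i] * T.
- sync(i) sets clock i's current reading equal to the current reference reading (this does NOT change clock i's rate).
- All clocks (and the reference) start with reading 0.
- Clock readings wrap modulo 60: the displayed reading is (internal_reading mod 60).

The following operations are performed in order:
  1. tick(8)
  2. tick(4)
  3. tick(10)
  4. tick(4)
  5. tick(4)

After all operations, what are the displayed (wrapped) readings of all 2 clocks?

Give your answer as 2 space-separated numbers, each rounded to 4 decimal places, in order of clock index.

Answer: 45.0000 24.0000

Derivation:
After op 1 tick(8): ref=8.0000 raw=[12.0000 6.4000]
After op 2 tick(4): ref=12.0000 raw=[18.0000 9.6000]
After op 3 tick(10): ref=22.0000 raw=[33.0000 17.6000]
After op 4 tick(4): ref=26.0000 raw=[39.0000 20.8000]
After op 5 tick(4): ref=30.0000 raw=[45.0000 24.0000]
Wrap final raw readings (mod 60): 45.0000 mod 60 = 45.0000; 24.0000 mod 60 = 24.0000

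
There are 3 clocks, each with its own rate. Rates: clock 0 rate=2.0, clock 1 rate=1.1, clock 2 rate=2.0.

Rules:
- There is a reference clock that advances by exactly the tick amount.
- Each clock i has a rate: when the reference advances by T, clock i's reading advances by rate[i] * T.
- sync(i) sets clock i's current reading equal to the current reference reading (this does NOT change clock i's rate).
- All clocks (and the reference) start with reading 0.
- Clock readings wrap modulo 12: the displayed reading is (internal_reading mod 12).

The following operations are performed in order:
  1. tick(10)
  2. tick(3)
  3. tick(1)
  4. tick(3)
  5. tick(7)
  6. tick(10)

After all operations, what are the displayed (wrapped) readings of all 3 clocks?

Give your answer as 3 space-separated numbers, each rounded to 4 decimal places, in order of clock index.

Answer: 8.0000 1.4000 8.0000

Derivation:
After op 1 tick(10): ref=10.0000 raw=[20.0000 11.0000 20.0000]
After op 2 tick(3): ref=13.0000 raw=[26.0000 14.3000 26.0000]
After op 3 tick(1): ref=14.0000 raw=[28.0000 15.4000 28.0000]
After op 4 tick(3): ref=17.0000 raw=[34.0000 18.7000 34.0000]
After op 5 tick(7): ref=24.0000 raw=[48.0000 26.4000 48.0000]
After op 6 tick(10): ref=34.0000 raw=[68.0000 37.4000 68.0000]
Wrap final raw readings (mod 12): 68.0000 mod 12 = 8.0000; 37.4000 mod 12 = 1.4000; 68.0000 mod 12 = 8.0000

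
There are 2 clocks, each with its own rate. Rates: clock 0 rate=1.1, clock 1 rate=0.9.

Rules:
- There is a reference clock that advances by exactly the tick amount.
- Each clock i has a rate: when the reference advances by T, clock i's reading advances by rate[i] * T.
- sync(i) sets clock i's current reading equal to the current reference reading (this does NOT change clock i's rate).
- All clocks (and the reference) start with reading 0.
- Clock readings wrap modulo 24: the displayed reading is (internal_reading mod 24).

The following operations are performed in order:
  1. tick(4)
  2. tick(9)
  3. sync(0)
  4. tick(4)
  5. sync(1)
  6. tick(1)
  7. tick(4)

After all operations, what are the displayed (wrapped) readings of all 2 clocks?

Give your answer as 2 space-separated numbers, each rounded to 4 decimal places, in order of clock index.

After op 1 tick(4): ref=4.0000 raw=[4.4000 3.6000]
After op 2 tick(9): ref=13.0000 raw=[14.3000 11.7000]
After op 3 sync(0): ref=13.0000 raw=[13.0000 11.7000]
After op 4 tick(4): ref=17.0000 raw=[17.4000 15.3000]
After op 5 sync(1): ref=17.0000 raw=[17.4000 17.0000]
After op 6 tick(1): ref=18.0000 raw=[18.5000 17.9000]
After op 7 tick(4): ref=22.0000 raw=[22.9000 21.5000]
Wrap final raw readings (mod 24): 22.9000 mod 24 = 22.9000; 21.5000 mod 24 = 21.5000

Answer: 22.9000 21.5000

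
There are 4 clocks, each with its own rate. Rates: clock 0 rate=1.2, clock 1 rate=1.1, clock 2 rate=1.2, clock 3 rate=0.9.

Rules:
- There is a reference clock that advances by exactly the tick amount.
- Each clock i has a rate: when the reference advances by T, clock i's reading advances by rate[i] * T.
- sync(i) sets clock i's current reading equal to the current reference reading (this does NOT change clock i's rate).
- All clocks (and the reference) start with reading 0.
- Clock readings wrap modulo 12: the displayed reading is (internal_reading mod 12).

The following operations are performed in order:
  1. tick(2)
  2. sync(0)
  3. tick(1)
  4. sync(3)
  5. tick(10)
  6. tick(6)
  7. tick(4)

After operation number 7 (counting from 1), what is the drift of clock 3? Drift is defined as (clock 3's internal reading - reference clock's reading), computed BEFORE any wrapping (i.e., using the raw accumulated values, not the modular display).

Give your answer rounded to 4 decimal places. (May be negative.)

Answer: -2.0000

Derivation:
After op 1 tick(2): ref=2.0000 raw=[2.4000 2.2000 2.4000 1.8000]
After op 2 sync(0): ref=2.0000 raw=[2.0000 2.2000 2.4000 1.8000]
After op 3 tick(1): ref=3.0000 raw=[3.2000 3.3000 3.6000 2.7000]
After op 4 sync(3): ref=3.0000 raw=[3.2000 3.3000 3.6000 3.0000]
After op 5 tick(10): ref=13.0000 raw=[15.2000 14.3000 15.6000 12.0000]
After op 6 tick(6): ref=19.0000 raw=[22.4000 20.9000 22.8000 17.4000]
After op 7 tick(4): ref=23.0000 raw=[27.2000 25.3000 27.6000 21.0000]
Drift of clock 3 after op 7: 21.0000 - 23.0000 = -2.0000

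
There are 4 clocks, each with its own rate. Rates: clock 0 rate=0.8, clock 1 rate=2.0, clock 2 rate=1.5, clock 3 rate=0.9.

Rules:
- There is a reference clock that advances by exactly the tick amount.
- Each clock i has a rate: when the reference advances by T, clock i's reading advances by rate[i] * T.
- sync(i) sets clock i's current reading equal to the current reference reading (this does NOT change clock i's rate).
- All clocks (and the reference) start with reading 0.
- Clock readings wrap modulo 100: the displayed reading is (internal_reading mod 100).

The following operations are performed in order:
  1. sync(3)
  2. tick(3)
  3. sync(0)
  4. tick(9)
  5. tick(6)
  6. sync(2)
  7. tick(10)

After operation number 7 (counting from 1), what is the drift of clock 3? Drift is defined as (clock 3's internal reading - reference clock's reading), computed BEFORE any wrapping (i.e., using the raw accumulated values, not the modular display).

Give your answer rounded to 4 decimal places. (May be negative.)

After op 1 sync(3): ref=0.0000 raw=[0.0000 0.0000 0.0000 0.0000]
After op 2 tick(3): ref=3.0000 raw=[2.4000 6.0000 4.5000 2.7000]
After op 3 sync(0): ref=3.0000 raw=[3.0000 6.0000 4.5000 2.7000]
After op 4 tick(9): ref=12.0000 raw=[10.2000 24.0000 18.0000 10.8000]
After op 5 tick(6): ref=18.0000 raw=[15.0000 36.0000 27.0000 16.2000]
After op 6 sync(2): ref=18.0000 raw=[15.0000 36.0000 18.0000 16.2000]
After op 7 tick(10): ref=28.0000 raw=[23.0000 56.0000 33.0000 25.2000]
Drift of clock 3 after op 7: 25.2000 - 28.0000 = -2.8000

Answer: -2.8000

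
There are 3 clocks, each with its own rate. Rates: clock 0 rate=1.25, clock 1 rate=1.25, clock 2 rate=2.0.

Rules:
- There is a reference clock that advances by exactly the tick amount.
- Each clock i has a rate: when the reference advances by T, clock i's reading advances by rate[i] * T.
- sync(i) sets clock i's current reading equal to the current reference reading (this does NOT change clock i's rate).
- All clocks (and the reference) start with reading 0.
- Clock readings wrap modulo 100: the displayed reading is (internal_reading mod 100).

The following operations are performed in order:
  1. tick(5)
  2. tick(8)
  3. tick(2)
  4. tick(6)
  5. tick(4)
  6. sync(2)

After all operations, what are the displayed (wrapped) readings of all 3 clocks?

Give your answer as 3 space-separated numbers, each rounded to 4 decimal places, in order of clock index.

After op 1 tick(5): ref=5.0000 raw=[6.2500 6.2500 10.0000]
After op 2 tick(8): ref=13.0000 raw=[16.2500 16.2500 26.0000]
After op 3 tick(2): ref=15.0000 raw=[18.7500 18.7500 30.0000]
After op 4 tick(6): ref=21.0000 raw=[26.2500 26.2500 42.0000]
After op 5 tick(4): ref=25.0000 raw=[31.2500 31.2500 50.0000]
After op 6 sync(2): ref=25.0000 raw=[31.2500 31.2500 25.0000]
Wrap final raw readings (mod 100): 31.2500 mod 100 = 31.2500; 31.2500 mod 100 = 31.2500; 25.0000 mod 100 = 25.0000

Answer: 31.2500 31.2500 25.0000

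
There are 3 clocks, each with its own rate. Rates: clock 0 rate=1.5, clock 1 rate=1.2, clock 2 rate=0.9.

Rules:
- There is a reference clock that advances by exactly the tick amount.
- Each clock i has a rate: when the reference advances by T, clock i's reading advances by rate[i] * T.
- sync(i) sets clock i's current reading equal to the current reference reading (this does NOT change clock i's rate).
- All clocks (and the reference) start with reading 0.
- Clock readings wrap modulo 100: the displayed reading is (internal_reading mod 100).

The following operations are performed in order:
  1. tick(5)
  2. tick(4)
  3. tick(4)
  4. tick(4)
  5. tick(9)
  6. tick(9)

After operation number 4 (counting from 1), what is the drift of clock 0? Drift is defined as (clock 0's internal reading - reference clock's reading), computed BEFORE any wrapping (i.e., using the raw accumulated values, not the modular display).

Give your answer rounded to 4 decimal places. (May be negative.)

After op 1 tick(5): ref=5.0000 raw=[7.5000 6.0000 4.5000]
After op 2 tick(4): ref=9.0000 raw=[13.5000 10.8000 8.1000]
After op 3 tick(4): ref=13.0000 raw=[19.5000 15.6000 11.7000]
After op 4 tick(4): ref=17.0000 raw=[25.5000 20.4000 15.3000]
Drift of clock 0 after op 4: 25.5000 - 17.0000 = 8.5000

Answer: 8.5000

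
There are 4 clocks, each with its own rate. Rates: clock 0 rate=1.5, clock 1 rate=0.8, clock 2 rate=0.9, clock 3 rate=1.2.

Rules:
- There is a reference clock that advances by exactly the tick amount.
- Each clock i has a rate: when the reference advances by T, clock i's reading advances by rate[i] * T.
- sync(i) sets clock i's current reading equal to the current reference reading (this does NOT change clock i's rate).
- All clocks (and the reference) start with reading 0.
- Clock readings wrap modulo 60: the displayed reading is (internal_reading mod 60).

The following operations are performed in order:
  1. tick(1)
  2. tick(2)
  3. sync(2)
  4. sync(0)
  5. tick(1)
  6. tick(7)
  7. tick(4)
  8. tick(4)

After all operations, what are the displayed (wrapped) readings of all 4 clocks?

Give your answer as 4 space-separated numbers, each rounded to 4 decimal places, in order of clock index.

After op 1 tick(1): ref=1.0000 raw=[1.5000 0.8000 0.9000 1.2000]
After op 2 tick(2): ref=3.0000 raw=[4.5000 2.4000 2.7000 3.6000]
After op 3 sync(2): ref=3.0000 raw=[4.5000 2.4000 3.0000 3.6000]
After op 4 sync(0): ref=3.0000 raw=[3.0000 2.4000 3.0000 3.6000]
After op 5 tick(1): ref=4.0000 raw=[4.5000 3.2000 3.9000 4.8000]
After op 6 tick(7): ref=11.0000 raw=[15.0000 8.8000 10.2000 13.2000]
After op 7 tick(4): ref=15.0000 raw=[21.0000 12.0000 13.8000 18.0000]
After op 8 tick(4): ref=19.0000 raw=[27.0000 15.2000 17.4000 22.8000]
Wrap final raw readings (mod 60): 27.0000 mod 60 = 27.0000; 15.2000 mod 60 = 15.2000; 17.4000 mod 60 = 17.4000; 22.8000 mod 60 = 22.8000

Answer: 27.0000 15.2000 17.4000 22.8000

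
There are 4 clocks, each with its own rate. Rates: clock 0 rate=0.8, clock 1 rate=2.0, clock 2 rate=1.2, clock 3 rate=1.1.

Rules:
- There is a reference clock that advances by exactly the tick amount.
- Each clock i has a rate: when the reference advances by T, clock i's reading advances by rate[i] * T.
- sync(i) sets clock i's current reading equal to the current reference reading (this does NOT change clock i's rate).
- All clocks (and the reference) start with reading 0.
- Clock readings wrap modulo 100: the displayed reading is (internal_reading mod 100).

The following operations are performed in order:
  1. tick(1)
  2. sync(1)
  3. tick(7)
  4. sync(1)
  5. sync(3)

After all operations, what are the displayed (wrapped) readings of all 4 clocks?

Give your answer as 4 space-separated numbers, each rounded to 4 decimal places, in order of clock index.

Answer: 6.4000 8.0000 9.6000 8.0000

Derivation:
After op 1 tick(1): ref=1.0000 raw=[0.8000 2.0000 1.2000 1.1000]
After op 2 sync(1): ref=1.0000 raw=[0.8000 1.0000 1.2000 1.1000]
After op 3 tick(7): ref=8.0000 raw=[6.4000 15.0000 9.6000 8.8000]
After op 4 sync(1): ref=8.0000 raw=[6.4000 8.0000 9.6000 8.8000]
After op 5 sync(3): ref=8.0000 raw=[6.4000 8.0000 9.6000 8.0000]
Wrap final raw readings (mod 100): 6.4000 mod 100 = 6.4000; 8.0000 mod 100 = 8.0000; 9.6000 mod 100 = 9.6000; 8.0000 mod 100 = 8.0000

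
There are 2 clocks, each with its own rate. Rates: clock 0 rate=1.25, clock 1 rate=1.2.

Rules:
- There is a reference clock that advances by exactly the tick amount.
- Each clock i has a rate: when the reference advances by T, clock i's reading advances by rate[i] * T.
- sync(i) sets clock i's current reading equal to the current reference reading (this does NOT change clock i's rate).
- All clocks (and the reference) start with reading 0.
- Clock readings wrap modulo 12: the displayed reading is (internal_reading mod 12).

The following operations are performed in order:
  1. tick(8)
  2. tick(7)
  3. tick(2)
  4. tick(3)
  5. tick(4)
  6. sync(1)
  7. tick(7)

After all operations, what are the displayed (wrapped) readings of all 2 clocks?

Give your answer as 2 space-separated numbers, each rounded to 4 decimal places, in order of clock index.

Answer: 2.7500 8.4000

Derivation:
After op 1 tick(8): ref=8.0000 raw=[10.0000 9.6000]
After op 2 tick(7): ref=15.0000 raw=[18.7500 18.0000]
After op 3 tick(2): ref=17.0000 raw=[21.2500 20.4000]
After op 4 tick(3): ref=20.0000 raw=[25.0000 24.0000]
After op 5 tick(4): ref=24.0000 raw=[30.0000 28.8000]
After op 6 sync(1): ref=24.0000 raw=[30.0000 24.0000]
After op 7 tick(7): ref=31.0000 raw=[38.7500 32.4000]
Wrap final raw readings (mod 12): 38.7500 mod 12 = 2.7500; 32.4000 mod 12 = 8.4000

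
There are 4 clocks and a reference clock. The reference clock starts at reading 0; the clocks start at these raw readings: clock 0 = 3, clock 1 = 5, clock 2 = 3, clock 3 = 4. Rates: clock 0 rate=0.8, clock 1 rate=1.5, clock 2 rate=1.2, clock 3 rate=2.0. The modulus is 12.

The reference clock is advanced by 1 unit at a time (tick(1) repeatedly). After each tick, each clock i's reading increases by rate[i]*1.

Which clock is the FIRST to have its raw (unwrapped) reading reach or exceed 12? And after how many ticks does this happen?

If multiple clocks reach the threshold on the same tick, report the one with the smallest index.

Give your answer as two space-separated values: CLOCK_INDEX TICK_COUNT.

Answer: 3 4

Derivation:
clock 0: start=3, rate=0.8, needs 12-3 = 9; ticks = ceil(9/0.8) = ceil(11.2500) = 12; reading at tick 12 = 3 + 0.8*12 = 12.6000
clock 1: start=5, rate=1.5, needs 12-5 = 7; ticks = ceil(7/1.5) = ceil(4.6667) = 5; reading at tick 5 = 5 + 1.5*5 = 12.5000
clock 2: start=3, rate=1.2, needs 12-3 = 9; ticks = ceil(9/1.2) = ceil(7.5000) = 8; reading at tick 8 = 3 + 1.2*8 = 12.6000
clock 3: start=4, rate=2.0, needs 12-4 = 8; ticks = ceil(8/2.0) = ceil(4.0000) = 4; reading at tick 4 = 4 + 2.0*4 = 12.0000
Minimum tick count = 4; winners = [3]; smallest index = 3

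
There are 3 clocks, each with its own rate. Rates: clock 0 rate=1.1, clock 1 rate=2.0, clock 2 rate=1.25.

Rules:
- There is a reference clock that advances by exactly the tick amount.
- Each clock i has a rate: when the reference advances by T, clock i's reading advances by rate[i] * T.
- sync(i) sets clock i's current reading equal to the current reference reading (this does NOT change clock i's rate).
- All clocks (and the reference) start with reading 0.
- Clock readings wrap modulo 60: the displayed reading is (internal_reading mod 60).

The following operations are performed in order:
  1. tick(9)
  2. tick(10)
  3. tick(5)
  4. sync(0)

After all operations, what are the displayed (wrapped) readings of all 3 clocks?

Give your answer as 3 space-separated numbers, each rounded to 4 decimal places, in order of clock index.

After op 1 tick(9): ref=9.0000 raw=[9.9000 18.0000 11.2500]
After op 2 tick(10): ref=19.0000 raw=[20.9000 38.0000 23.7500]
After op 3 tick(5): ref=24.0000 raw=[26.4000 48.0000 30.0000]
After op 4 sync(0): ref=24.0000 raw=[24.0000 48.0000 30.0000]
Wrap final raw readings (mod 60): 24.0000 mod 60 = 24.0000; 48.0000 mod 60 = 48.0000; 30.0000 mod 60 = 30.0000

Answer: 24.0000 48.0000 30.0000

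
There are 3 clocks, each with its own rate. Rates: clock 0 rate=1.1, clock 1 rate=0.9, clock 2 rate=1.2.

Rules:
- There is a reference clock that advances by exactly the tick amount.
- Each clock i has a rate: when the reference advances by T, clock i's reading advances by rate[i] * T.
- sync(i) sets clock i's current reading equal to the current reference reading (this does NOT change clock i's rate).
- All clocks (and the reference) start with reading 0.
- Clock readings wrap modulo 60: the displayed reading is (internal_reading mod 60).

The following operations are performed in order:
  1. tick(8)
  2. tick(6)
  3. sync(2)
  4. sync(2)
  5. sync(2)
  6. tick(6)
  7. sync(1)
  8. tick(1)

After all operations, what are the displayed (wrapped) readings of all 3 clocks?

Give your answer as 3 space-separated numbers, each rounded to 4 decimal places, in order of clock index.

After op 1 tick(8): ref=8.0000 raw=[8.8000 7.2000 9.6000]
After op 2 tick(6): ref=14.0000 raw=[15.4000 12.6000 16.8000]
After op 3 sync(2): ref=14.0000 raw=[15.4000 12.6000 14.0000]
After op 4 sync(2): ref=14.0000 raw=[15.4000 12.6000 14.0000]
After op 5 sync(2): ref=14.0000 raw=[15.4000 12.6000 14.0000]
After op 6 tick(6): ref=20.0000 raw=[22.0000 18.0000 21.2000]
After op 7 sync(1): ref=20.0000 raw=[22.0000 20.0000 21.2000]
After op 8 tick(1): ref=21.0000 raw=[23.1000 20.9000 22.4000]
Wrap final raw readings (mod 60): 23.1000 mod 60 = 23.1000; 20.9000 mod 60 = 20.9000; 22.4000 mod 60 = 22.4000

Answer: 23.1000 20.9000 22.4000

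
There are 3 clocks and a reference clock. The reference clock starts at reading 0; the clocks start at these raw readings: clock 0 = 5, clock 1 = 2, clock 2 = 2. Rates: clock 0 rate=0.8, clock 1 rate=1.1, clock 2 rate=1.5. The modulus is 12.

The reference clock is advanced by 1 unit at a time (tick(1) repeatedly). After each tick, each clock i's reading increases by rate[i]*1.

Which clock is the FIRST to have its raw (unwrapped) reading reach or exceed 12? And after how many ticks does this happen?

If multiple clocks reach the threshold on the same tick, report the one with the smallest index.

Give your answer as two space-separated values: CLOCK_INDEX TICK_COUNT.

clock 0: start=5, rate=0.8, needs 12-5 = 7; ticks = ceil(7/0.8) = ceil(8.7500) = 9; reading at tick 9 = 5 + 0.8*9 = 12.2000
clock 1: start=2, rate=1.1, needs 12-2 = 10; ticks = ceil(10/1.1) = ceil(9.0909) = 10; reading at tick 10 = 2 + 1.1*10 = 13.0000
clock 2: start=2, rate=1.5, needs 12-2 = 10; ticks = ceil(10/1.5) = ceil(6.6667) = 7; reading at tick 7 = 2 + 1.5*7 = 12.5000
Minimum tick count = 7; winners = [2]; smallest index = 2

Answer: 2 7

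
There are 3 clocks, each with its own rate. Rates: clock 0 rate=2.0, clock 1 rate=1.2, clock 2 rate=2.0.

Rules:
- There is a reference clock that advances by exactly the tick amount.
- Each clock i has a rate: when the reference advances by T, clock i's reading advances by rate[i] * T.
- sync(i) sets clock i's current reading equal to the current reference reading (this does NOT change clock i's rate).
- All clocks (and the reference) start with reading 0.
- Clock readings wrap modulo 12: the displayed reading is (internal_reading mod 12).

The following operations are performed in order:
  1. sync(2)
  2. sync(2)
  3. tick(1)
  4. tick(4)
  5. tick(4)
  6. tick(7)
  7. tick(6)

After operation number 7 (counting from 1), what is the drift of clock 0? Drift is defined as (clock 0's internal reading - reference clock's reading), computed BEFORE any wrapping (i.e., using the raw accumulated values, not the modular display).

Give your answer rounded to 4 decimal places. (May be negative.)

After op 1 sync(2): ref=0.0000 raw=[0.0000 0.0000 0.0000]
After op 2 sync(2): ref=0.0000 raw=[0.0000 0.0000 0.0000]
After op 3 tick(1): ref=1.0000 raw=[2.0000 1.2000 2.0000]
After op 4 tick(4): ref=5.0000 raw=[10.0000 6.0000 10.0000]
After op 5 tick(4): ref=9.0000 raw=[18.0000 10.8000 18.0000]
After op 6 tick(7): ref=16.0000 raw=[32.0000 19.2000 32.0000]
After op 7 tick(6): ref=22.0000 raw=[44.0000 26.4000 44.0000]
Drift of clock 0 after op 7: 44.0000 - 22.0000 = 22.0000

Answer: 22.0000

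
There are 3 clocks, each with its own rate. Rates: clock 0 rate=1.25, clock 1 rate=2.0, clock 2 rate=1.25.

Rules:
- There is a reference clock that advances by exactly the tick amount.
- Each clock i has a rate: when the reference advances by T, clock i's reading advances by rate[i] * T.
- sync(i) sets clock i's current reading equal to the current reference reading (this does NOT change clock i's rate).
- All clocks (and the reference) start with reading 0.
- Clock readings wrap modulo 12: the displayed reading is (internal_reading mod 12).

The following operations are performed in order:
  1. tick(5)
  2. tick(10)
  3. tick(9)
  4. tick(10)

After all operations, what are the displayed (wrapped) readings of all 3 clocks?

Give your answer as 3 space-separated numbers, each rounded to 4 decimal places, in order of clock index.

Answer: 6.5000 8.0000 6.5000

Derivation:
After op 1 tick(5): ref=5.0000 raw=[6.2500 10.0000 6.2500]
After op 2 tick(10): ref=15.0000 raw=[18.7500 30.0000 18.7500]
After op 3 tick(9): ref=24.0000 raw=[30.0000 48.0000 30.0000]
After op 4 tick(10): ref=34.0000 raw=[42.5000 68.0000 42.5000]
Wrap final raw readings (mod 12): 42.5000 mod 12 = 6.5000; 68.0000 mod 12 = 8.0000; 42.5000 mod 12 = 6.5000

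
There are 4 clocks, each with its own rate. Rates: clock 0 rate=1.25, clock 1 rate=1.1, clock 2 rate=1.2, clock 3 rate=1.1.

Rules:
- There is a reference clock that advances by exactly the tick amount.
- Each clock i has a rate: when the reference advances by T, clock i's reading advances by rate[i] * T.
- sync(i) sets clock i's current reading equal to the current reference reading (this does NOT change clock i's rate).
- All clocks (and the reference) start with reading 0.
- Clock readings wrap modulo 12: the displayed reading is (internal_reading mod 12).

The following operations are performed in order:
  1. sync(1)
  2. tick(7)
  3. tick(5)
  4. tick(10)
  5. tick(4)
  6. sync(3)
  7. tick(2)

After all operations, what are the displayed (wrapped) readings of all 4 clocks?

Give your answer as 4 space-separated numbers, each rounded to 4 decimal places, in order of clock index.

After op 1 sync(1): ref=0.0000 raw=[0.0000 0.0000 0.0000 0.0000]
After op 2 tick(7): ref=7.0000 raw=[8.7500 7.7000 8.4000 7.7000]
After op 3 tick(5): ref=12.0000 raw=[15.0000 13.2000 14.4000 13.2000]
After op 4 tick(10): ref=22.0000 raw=[27.5000 24.2000 26.4000 24.2000]
After op 5 tick(4): ref=26.0000 raw=[32.5000 28.6000 31.2000 28.6000]
After op 6 sync(3): ref=26.0000 raw=[32.5000 28.6000 31.2000 26.0000]
After op 7 tick(2): ref=28.0000 raw=[35.0000 30.8000 33.6000 28.2000]
Wrap final raw readings (mod 12): 35.0000 mod 12 = 11.0000; 30.8000 mod 12 = 6.8000; 33.6000 mod 12 = 9.6000; 28.2000 mod 12 = 4.2000

Answer: 11.0000 6.8000 9.6000 4.2000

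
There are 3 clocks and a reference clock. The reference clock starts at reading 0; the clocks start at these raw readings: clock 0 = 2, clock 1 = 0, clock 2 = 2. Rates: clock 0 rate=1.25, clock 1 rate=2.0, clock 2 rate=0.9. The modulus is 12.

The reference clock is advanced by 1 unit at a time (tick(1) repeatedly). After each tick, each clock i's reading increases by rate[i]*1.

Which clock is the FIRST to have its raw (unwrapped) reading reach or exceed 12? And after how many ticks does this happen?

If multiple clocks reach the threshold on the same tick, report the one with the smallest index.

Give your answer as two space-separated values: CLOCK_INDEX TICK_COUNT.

Answer: 1 6

Derivation:
clock 0: start=2, rate=1.25, needs 12-2 = 10; ticks = ceil(10/1.25) = ceil(8.0000) = 8; reading at tick 8 = 2 + 1.25*8 = 12.0000
clock 1: start=0, rate=2.0, needs 12-0 = 12; ticks = ceil(12/2.0) = ceil(6.0000) = 6; reading at tick 6 = 0 + 2.0*6 = 12.0000
clock 2: start=2, rate=0.9, needs 12-2 = 10; ticks = ceil(10/0.9) = ceil(11.1111) = 12; reading at tick 12 = 2 + 0.9*12 = 12.8000
Minimum tick count = 6; winners = [1]; smallest index = 1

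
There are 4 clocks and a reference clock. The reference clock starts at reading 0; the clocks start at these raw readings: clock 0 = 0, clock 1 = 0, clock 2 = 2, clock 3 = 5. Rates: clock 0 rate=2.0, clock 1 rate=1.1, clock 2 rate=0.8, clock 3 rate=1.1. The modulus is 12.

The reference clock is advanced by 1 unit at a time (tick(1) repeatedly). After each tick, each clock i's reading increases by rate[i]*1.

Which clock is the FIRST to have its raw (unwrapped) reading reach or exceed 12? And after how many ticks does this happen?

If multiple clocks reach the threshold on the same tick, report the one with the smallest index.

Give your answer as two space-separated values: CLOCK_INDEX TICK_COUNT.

clock 0: start=0, rate=2.0, needs 12-0 = 12; ticks = ceil(12/2.0) = ceil(6.0000) = 6; reading at tick 6 = 0 + 2.0*6 = 12.0000
clock 1: start=0, rate=1.1, needs 12-0 = 12; ticks = ceil(12/1.1) = ceil(10.9091) = 11; reading at tick 11 = 0 + 1.1*11 = 12.1000
clock 2: start=2, rate=0.8, needs 12-2 = 10; ticks = ceil(10/0.8) = ceil(12.5000) = 13; reading at tick 13 = 2 + 0.8*13 = 12.4000
clock 3: start=5, rate=1.1, needs 12-5 = 7; ticks = ceil(7/1.1) = ceil(6.3636) = 7; reading at tick 7 = 5 + 1.1*7 = 12.7000
Minimum tick count = 6; winners = [0]; smallest index = 0

Answer: 0 6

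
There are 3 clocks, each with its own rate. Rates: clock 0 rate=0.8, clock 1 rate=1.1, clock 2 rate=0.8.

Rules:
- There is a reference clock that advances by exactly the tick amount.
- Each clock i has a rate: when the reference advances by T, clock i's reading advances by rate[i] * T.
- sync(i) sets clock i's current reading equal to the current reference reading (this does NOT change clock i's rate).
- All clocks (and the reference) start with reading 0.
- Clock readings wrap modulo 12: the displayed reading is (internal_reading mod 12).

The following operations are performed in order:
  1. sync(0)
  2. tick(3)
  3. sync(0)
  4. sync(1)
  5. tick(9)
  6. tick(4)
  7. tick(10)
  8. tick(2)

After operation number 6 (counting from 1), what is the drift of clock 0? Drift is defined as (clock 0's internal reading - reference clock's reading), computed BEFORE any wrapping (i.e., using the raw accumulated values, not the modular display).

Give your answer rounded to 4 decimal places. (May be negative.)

After op 1 sync(0): ref=0.0000 raw=[0.0000 0.0000 0.0000]
After op 2 tick(3): ref=3.0000 raw=[2.4000 3.3000 2.4000]
After op 3 sync(0): ref=3.0000 raw=[3.0000 3.3000 2.4000]
After op 4 sync(1): ref=3.0000 raw=[3.0000 3.0000 2.4000]
After op 5 tick(9): ref=12.0000 raw=[10.2000 12.9000 9.6000]
After op 6 tick(4): ref=16.0000 raw=[13.4000 17.3000 12.8000]
Drift of clock 0 after op 6: 13.4000 - 16.0000 = -2.6000

Answer: -2.6000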